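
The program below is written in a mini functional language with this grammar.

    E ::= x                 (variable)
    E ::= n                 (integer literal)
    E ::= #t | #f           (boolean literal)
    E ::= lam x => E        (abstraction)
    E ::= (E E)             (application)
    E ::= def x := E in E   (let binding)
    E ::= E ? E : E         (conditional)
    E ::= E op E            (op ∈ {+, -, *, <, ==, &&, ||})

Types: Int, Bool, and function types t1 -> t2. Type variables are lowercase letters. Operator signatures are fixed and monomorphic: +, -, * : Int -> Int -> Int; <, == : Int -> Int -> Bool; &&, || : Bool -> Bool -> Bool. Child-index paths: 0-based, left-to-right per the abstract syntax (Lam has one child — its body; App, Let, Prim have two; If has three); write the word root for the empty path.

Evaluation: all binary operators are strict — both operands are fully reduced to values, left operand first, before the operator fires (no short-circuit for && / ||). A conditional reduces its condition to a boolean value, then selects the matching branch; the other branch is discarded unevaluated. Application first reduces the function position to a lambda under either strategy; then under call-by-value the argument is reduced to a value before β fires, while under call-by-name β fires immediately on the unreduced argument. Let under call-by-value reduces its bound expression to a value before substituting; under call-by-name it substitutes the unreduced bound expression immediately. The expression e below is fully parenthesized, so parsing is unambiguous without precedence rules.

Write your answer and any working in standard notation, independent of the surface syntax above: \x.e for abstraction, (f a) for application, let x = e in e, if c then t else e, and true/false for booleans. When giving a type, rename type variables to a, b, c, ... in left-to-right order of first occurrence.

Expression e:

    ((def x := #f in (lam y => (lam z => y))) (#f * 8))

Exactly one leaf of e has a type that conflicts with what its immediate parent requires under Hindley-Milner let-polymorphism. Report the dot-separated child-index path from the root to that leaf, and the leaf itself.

Working:
let x : Bool
y : a
\z._ : b -> a
\y._ : a -> b -> a
  unify Bool ~ Int
  FAIL: mismatch Bool ~ Int

Answer: 1.0 : false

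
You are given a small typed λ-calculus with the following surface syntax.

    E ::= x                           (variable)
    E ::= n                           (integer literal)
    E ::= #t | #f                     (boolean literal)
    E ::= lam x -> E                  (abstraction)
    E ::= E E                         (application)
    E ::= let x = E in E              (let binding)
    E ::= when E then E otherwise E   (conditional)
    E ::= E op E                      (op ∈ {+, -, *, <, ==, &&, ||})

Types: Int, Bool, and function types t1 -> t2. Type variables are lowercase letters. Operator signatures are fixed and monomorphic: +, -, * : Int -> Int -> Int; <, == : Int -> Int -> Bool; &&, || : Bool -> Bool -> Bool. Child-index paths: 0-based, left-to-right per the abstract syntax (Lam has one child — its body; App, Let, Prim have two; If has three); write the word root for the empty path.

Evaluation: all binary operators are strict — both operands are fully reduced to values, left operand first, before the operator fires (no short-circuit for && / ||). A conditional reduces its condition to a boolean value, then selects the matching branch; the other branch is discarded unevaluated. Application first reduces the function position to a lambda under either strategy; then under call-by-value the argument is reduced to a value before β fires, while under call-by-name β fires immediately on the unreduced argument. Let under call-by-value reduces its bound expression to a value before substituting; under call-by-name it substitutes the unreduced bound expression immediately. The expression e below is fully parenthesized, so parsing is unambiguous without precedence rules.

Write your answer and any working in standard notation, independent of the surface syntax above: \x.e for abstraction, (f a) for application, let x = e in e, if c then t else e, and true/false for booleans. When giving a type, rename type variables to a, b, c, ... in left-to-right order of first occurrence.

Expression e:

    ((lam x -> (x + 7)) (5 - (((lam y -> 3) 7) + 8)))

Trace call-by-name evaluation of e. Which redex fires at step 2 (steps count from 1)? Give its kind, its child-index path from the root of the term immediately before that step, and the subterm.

Answer: beta at 0.1.0 : ((\y.3) 7)

Derivation:
step 0: ((\x.(x + 7)) (5 - (((\y.3) 7) + 8)))
step 1: [beta@root] ((5 - (((\y.3) 7) + 8)) + 7)
step 2: [beta@0.1.0] ((5 - (3 + 8)) + 7)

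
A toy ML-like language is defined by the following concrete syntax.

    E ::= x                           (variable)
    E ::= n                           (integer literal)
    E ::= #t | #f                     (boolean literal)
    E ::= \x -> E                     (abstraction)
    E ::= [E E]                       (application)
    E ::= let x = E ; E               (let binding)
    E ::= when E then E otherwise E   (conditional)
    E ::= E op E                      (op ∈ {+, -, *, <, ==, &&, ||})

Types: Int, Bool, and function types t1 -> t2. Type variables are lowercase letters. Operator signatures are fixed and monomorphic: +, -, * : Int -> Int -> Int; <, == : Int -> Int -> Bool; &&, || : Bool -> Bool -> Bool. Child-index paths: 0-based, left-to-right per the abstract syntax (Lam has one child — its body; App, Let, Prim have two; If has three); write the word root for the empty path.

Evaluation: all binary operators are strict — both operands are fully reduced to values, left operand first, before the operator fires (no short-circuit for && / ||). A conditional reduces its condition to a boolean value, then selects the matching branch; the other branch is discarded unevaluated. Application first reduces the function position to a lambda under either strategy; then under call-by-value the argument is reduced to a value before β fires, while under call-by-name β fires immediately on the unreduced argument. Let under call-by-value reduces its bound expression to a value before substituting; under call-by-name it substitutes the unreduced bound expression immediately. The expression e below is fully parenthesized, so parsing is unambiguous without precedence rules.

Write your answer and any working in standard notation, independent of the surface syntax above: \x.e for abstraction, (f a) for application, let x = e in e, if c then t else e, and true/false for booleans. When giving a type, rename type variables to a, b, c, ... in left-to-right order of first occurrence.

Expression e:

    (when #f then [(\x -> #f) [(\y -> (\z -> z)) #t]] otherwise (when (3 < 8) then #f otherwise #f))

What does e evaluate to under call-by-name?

Derivation:
step 0: (if false then ((\x.false) ((\y.(\z.z)) true)) else (if (3 < 8) then false else false))
step 1: [if@root] (if (3 < 8) then false else false)
step 2: [delta@0] (if true then false else false)
step 3: [if@root] false

Answer: false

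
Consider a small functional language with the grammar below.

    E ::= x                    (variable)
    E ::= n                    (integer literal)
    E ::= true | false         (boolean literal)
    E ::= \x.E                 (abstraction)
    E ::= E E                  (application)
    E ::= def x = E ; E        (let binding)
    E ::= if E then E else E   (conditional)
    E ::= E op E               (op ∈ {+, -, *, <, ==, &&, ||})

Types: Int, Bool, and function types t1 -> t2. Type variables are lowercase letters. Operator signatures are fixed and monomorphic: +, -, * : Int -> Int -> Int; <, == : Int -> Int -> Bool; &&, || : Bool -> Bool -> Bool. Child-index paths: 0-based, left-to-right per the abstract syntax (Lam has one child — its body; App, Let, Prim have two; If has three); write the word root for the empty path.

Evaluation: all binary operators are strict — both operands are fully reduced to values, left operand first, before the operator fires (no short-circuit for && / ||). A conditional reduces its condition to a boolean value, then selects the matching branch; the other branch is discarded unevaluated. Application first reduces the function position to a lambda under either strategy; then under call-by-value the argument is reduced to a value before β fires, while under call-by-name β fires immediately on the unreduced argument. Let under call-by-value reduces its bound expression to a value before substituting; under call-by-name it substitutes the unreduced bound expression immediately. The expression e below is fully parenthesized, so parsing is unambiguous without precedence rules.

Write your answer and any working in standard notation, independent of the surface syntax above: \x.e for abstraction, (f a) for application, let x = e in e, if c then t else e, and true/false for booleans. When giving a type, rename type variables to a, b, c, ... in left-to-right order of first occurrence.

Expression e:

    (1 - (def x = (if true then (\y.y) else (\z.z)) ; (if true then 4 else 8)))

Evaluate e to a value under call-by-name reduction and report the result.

Answer: -3

Trace:
step 0: (1 - (let x = (if true then (\y.y) else (\z.z)) in (if true then 4 else 8)))
step 1: [let@1] (1 - (if true then 4 else 8))
step 2: [if@1] (1 - 4)
step 3: [delta@root] -3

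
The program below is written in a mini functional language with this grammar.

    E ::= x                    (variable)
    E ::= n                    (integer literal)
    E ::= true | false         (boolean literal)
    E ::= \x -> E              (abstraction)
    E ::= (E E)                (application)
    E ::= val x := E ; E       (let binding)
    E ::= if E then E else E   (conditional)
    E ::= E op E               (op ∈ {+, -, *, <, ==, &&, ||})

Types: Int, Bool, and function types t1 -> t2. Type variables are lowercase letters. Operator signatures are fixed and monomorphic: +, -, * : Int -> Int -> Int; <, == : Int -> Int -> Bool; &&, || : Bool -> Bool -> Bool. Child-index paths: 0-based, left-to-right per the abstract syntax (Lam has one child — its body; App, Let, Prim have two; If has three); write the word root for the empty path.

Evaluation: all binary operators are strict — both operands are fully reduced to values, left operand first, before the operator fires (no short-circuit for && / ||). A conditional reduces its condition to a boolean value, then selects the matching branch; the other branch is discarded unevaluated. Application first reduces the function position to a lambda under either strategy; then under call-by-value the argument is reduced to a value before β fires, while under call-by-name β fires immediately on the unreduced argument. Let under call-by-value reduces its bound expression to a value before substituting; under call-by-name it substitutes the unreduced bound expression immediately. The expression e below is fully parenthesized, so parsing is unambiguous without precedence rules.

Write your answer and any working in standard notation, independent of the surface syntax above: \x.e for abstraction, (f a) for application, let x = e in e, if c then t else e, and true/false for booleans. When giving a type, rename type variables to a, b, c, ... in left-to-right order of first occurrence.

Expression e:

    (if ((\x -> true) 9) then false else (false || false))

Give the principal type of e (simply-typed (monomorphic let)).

Answer: Bool

Trace:
\x._ : a -> Bool
  unify a -> Bool ~ Int -> b
  unify a ~ Int
  unify Bool ~ b
_ _ : Bool
  unify Bool ~ Bool
  unify Bool ~ Bool
  unify Bool ~ Bool
  unify Bool ~ Bool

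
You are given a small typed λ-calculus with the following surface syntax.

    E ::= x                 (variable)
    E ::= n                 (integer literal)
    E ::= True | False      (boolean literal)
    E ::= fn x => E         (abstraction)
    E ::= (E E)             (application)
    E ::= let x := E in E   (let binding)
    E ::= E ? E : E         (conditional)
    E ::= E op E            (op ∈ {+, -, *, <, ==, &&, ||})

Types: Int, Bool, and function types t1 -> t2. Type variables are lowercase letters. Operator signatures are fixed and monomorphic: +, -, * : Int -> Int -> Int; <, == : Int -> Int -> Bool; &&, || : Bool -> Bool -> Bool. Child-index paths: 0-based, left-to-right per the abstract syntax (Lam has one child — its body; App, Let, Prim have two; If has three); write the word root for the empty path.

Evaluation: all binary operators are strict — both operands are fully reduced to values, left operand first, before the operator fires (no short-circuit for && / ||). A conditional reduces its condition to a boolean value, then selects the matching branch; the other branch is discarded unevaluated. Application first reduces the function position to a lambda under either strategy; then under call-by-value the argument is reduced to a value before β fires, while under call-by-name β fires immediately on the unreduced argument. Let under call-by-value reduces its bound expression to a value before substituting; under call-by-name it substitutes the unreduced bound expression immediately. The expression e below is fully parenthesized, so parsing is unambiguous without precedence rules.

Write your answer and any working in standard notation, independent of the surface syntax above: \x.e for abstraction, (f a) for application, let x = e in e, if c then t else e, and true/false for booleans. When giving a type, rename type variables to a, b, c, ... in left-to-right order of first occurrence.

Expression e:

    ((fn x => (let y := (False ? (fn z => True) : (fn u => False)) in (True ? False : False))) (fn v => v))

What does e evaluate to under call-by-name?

Derivation:
step 0: ((\x.(let y = (if false then (\z.true) else (\u.false)) in (if true then false else false))) (\v.v))
step 1: [beta@root] (let y = (if false then (\z.true) else (\u.false)) in (if true then false else false))
step 2: [let@root] (if true then false else false)
step 3: [if@root] false

Answer: false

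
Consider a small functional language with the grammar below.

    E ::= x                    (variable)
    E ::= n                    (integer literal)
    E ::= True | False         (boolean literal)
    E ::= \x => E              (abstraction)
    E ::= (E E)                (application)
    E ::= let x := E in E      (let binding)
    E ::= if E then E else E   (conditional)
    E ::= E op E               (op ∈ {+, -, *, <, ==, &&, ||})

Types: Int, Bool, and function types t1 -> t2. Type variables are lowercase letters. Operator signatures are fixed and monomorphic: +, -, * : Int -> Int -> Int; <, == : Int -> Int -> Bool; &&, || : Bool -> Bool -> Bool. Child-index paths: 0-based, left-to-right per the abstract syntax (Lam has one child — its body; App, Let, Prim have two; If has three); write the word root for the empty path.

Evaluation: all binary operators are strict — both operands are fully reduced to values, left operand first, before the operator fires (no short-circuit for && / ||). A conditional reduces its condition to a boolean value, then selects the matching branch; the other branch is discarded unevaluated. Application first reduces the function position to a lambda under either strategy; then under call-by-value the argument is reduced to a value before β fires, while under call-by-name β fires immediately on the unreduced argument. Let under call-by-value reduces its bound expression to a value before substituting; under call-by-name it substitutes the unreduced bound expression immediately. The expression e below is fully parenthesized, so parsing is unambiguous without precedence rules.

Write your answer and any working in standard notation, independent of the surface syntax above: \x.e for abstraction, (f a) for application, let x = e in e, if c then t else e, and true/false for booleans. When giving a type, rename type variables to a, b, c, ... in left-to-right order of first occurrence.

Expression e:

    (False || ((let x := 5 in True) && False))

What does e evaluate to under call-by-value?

Derivation:
step 0: (false || ((let x = 5 in true) && false))
step 1: [let@1.0] (false || (true && false))
step 2: [delta@1] (false || false)
step 3: [delta@root] false

Answer: false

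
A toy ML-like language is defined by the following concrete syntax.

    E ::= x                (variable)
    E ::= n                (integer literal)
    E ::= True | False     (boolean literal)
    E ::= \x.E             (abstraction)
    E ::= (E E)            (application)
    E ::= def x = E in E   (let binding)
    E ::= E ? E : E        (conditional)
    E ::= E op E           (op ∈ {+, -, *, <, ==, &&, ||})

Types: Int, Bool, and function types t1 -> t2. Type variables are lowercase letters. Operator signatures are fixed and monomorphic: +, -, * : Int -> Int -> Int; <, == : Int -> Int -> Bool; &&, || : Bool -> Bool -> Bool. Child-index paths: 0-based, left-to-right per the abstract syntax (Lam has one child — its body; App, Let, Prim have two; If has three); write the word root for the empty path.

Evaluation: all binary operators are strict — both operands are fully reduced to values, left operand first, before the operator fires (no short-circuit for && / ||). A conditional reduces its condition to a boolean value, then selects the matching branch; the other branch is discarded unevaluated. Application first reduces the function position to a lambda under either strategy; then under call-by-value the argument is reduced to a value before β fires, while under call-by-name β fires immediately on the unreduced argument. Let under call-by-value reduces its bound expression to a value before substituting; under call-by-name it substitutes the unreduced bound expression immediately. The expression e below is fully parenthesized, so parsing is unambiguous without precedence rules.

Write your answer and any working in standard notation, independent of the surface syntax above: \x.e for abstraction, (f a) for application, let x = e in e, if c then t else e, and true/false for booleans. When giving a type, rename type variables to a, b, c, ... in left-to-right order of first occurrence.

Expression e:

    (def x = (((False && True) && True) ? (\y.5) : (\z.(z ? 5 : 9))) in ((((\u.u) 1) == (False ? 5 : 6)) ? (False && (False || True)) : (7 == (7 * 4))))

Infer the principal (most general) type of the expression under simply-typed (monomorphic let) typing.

Trace:
  unify Bool ~ Bool
  unify Bool ~ Bool
  unify Bool ~ Bool
  unify Bool ~ Bool
  unify Bool ~ Bool
\y._ : a -> Int
z : b
  unify b ~ Bool
  unify Int ~ Int
\z._ : Bool -> Int
  unify a -> Int ~ Bool -> Int
  unify a ~ Bool
  unify Int ~ Int
let x : Bool -> Int
u : c
\u._ : c -> c
  unify c -> c ~ Int -> d
  unify c ~ Int
  unify Int ~ d
_ _ : Int
  unify Int ~ Int
  unify Bool ~ Bool
  unify Int ~ Int
  unify Int ~ Int
  unify Bool ~ Bool
  unify Bool ~ Bool
  unify Bool ~ Bool
  unify Bool ~ Bool
  unify Bool ~ Bool
  unify Int ~ Int
  unify Int ~ Int
  unify Int ~ Int
  unify Int ~ Int
  unify Bool ~ Bool

Answer: Bool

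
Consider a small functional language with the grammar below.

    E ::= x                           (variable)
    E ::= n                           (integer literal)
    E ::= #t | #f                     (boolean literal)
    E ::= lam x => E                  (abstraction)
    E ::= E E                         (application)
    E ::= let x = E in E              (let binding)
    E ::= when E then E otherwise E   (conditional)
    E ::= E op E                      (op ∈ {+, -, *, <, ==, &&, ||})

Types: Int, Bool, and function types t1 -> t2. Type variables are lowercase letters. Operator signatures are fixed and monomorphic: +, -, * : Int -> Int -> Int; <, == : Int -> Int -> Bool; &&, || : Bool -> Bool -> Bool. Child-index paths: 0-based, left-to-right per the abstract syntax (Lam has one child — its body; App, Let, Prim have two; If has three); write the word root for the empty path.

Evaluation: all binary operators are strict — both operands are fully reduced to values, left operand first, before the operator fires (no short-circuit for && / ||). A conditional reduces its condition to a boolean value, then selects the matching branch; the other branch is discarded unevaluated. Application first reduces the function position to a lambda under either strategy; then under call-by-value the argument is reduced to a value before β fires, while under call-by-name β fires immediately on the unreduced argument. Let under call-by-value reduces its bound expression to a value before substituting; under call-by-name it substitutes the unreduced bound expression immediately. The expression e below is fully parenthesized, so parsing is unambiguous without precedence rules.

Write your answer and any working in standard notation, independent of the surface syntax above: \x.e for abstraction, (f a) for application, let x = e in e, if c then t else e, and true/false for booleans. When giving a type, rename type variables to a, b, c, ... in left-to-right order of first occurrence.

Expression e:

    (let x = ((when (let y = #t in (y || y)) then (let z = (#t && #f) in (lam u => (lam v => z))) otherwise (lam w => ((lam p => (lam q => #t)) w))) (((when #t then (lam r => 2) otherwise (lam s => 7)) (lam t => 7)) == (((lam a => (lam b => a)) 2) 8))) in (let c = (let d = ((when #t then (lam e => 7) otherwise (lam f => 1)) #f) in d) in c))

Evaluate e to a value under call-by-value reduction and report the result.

Answer: 7

Trace:
step 0: (let x = ((if (let y = true in (y || y)) then (let z = (true && false) in (\u.(\v.z))) else (\w.((\p.(\q.true)) w))) (((if true then (\r.2) else (\s.7)) (\t.7)) == (((\a.(\b.a)) 2) 8))) in (let c = (let d = ((if true then (\e.7) else (\f.1)) false) in d) in c))
step 1: [let@0.0.0] (let x = ((if (true || true) then (let z = (true && false) in (\u.(\v.z))) else (\w.((\p.(\q.true)) w))) (((if true then (\r.2) else (\s.7)) (\t.7)) == (((\a.(\b.a)) 2) 8))) in (let c = (let d = ((if true then (\e.7) else (\f.1)) false) in d) in c))
step 2: [delta@0.0.0] (let x = ((if true then (let z = (true && false) in (\u.(\v.z))) else (\w.((\p.(\q.true)) w))) (((if true then (\r.2) else (\s.7)) (\t.7)) == (((\a.(\b.a)) 2) 8))) in (let c = (let d = ((if true then (\e.7) else (\f.1)) false) in d) in c))
step 3: [if@0.0] (let x = ((let z = (true && false) in (\u.(\v.z))) (((if true then (\r.2) else (\s.7)) (\t.7)) == (((\a.(\b.a)) 2) 8))) in (let c = (let d = ((if true then (\e.7) else (\f.1)) false) in d) in c))
step 4: [delta@0.0.0] (let x = ((let z = false in (\u.(\v.z))) (((if true then (\r.2) else (\s.7)) (\t.7)) == (((\a.(\b.a)) 2) 8))) in (let c = (let d = ((if true then (\e.7) else (\f.1)) false) in d) in c))
step 5: [let@0.0] (let x = ((\u.(\v.false)) (((if true then (\r.2) else (\s.7)) (\t.7)) == (((\a.(\b.a)) 2) 8))) in (let c = (let d = ((if true then (\e.7) else (\f.1)) false) in d) in c))
step 6: [if@0.1.0.0] (let x = ((\u.(\v.false)) (((\r.2) (\t.7)) == (((\a.(\b.a)) 2) 8))) in (let c = (let d = ((if true then (\e.7) else (\f.1)) false) in d) in c))
step 7: [beta@0.1.0] (let x = ((\u.(\v.false)) (2 == (((\a.(\b.a)) 2) 8))) in (let c = (let d = ((if true then (\e.7) else (\f.1)) false) in d) in c))
step 8: [beta@0.1.1.0] (let x = ((\u.(\v.false)) (2 == ((\b.2) 8))) in (let c = (let d = ((if true then (\e.7) else (\f.1)) false) in d) in c))
step 9: [beta@0.1.1] (let x = ((\u.(\v.false)) (2 == 2)) in (let c = (let d = ((if true then (\e.7) else (\f.1)) false) in d) in c))
step 10: [delta@0.1] (let x = ((\u.(\v.false)) true) in (let c = (let d = ((if true then (\e.7) else (\f.1)) false) in d) in c))
step 11: [beta@0] (let x = (\v.false) in (let c = (let d = ((if true then (\e.7) else (\f.1)) false) in d) in c))
step 12: [let@root] (let c = (let d = ((if true then (\e.7) else (\f.1)) false) in d) in c)
step 13: [if@0.0.0] (let c = (let d = ((\e.7) false) in d) in c)
step 14: [beta@0.0] (let c = (let d = 7 in d) in c)
step 15: [let@0] (let c = 7 in c)
step 16: [let@root] 7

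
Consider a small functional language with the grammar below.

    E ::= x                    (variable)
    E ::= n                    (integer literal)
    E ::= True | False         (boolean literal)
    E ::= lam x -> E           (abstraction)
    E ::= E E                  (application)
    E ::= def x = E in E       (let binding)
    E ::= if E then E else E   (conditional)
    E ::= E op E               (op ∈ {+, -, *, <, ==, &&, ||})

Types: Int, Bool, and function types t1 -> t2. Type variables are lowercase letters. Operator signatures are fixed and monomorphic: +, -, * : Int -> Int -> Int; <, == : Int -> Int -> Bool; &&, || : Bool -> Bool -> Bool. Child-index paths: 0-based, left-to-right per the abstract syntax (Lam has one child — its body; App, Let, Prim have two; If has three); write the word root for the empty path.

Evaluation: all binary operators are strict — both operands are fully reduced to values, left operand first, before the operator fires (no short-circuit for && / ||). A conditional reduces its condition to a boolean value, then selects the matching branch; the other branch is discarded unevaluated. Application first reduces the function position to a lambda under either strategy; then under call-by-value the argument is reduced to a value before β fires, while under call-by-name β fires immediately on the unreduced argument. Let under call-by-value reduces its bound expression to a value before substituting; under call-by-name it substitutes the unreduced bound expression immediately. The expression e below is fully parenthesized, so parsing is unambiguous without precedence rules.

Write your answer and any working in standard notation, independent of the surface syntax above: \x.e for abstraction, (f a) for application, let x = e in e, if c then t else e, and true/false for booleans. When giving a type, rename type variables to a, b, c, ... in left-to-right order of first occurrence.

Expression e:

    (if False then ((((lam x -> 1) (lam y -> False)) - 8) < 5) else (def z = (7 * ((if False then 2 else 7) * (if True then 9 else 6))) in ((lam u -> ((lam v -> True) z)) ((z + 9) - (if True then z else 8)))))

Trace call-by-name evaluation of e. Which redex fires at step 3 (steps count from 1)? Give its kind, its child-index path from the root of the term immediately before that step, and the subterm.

Trace:
step 0: (if false then ((((\x.1) (\y.false)) - 8) < 5) else (let z = (7 * ((if false then 2 else 7) * (if true then 9 else 6))) in ((\u.((\v.true) z)) ((z + 9) - (if true then z else 8)))))
step 1: [if@root] (let z = (7 * ((if false then 2 else 7) * (if true then 9 else 6))) in ((\u.((\v.true) z)) ((z + 9) - (if true then z else 8))))
step 2: [let@root] ((\u.((\v.true) (7 * ((if false then 2 else 7) * (if true then 9 else 6))))) (((7 * ((if false then 2 else 7) * (if true then 9 else 6))) + 9) - (if true then (7 * ((if false then 2 else 7) * (if true then 9 else 6))) else 8)))
step 3: [beta@root] ((\v.true) (7 * ((if false then 2 else 7) * (if true then 9 else 6))))

Answer: beta at root : ((\u.((\v.true) (7 * ((if false then 2 else 7) * (if true then 9 else 6))))) (((7 * ((if false then 2 else 7) * (if true then 9 else 6))) + 9) - (if true then (7 * ((if false then 2 else 7) * (if true then 9 else 6))) else 8)))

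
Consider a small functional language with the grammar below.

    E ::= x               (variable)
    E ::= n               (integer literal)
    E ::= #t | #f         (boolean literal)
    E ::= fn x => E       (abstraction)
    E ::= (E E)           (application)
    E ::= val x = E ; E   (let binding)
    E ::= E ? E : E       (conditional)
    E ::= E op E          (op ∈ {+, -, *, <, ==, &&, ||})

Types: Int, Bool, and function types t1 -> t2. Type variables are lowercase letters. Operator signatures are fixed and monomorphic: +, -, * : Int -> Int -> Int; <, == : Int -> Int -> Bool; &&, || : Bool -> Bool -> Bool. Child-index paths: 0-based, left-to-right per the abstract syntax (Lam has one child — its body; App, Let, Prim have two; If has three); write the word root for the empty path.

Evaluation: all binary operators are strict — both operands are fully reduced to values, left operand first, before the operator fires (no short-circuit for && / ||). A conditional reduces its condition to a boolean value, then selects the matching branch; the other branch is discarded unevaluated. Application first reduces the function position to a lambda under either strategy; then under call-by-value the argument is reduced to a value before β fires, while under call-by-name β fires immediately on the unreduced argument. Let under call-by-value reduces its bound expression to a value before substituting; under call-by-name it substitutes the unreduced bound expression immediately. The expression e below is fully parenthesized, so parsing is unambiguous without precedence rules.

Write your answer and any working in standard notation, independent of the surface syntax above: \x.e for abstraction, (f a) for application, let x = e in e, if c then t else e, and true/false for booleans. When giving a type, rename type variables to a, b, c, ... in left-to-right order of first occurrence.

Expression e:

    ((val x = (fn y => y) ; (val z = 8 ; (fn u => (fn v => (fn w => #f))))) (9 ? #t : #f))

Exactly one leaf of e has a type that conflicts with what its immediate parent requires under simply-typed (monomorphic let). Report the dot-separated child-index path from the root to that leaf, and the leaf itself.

Answer: 1.0 : 9

Working:
y : a
\y._ : a -> a
let x : a -> a
let z : Int
\w._ : d -> Bool
\v._ : c -> d -> Bool
\u._ : b -> c -> d -> Bool
  unify Int ~ Bool
  FAIL: mismatch Int ~ Bool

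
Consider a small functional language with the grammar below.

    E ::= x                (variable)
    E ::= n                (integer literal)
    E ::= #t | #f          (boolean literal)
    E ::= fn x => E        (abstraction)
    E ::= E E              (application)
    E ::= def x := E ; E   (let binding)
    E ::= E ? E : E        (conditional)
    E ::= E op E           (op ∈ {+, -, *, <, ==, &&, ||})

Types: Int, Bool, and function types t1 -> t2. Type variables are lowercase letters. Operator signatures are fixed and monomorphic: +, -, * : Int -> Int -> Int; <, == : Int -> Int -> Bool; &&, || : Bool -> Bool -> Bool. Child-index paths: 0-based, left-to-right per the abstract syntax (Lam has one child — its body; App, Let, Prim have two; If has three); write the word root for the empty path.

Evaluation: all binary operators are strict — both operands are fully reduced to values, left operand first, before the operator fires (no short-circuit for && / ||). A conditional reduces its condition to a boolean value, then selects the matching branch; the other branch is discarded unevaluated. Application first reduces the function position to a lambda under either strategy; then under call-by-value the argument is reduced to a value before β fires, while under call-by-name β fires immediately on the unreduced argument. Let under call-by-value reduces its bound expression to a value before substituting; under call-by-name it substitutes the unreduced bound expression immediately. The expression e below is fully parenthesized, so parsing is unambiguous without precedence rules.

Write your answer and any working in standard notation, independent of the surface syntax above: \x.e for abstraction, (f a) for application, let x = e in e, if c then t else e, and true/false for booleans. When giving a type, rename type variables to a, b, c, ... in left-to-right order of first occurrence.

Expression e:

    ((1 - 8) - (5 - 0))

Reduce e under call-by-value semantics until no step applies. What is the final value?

Working:
step 0: ((1 - 8) - (5 - 0))
step 1: [delta@0] (-7 - (5 - 0))
step 2: [delta@1] (-7 - 5)
step 3: [delta@root] -12

Answer: -12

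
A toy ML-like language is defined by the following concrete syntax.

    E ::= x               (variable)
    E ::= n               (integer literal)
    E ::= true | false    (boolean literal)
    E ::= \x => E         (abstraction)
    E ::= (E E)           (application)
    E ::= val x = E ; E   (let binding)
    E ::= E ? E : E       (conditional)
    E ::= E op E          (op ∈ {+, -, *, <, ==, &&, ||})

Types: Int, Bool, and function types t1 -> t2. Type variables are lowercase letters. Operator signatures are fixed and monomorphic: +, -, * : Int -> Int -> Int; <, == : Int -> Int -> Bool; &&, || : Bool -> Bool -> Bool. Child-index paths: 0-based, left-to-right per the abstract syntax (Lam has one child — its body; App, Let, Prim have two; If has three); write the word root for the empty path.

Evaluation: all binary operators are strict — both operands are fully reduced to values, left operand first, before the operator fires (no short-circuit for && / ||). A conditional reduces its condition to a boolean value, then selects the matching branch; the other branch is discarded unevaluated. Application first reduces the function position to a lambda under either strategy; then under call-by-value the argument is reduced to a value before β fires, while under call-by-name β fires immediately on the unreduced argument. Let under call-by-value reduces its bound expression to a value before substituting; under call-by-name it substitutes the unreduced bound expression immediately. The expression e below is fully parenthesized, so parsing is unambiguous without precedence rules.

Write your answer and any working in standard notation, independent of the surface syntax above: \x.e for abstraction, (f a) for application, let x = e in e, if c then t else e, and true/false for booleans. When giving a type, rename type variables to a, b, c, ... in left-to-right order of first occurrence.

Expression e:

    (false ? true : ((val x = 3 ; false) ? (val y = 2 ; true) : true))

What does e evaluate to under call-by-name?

Working:
step 0: (if false then true else (if (let x = 3 in false) then (let y = 2 in true) else true))
step 1: [if@root] (if (let x = 3 in false) then (let y = 2 in true) else true)
step 2: [let@0] (if false then (let y = 2 in true) else true)
step 3: [if@root] true

Answer: true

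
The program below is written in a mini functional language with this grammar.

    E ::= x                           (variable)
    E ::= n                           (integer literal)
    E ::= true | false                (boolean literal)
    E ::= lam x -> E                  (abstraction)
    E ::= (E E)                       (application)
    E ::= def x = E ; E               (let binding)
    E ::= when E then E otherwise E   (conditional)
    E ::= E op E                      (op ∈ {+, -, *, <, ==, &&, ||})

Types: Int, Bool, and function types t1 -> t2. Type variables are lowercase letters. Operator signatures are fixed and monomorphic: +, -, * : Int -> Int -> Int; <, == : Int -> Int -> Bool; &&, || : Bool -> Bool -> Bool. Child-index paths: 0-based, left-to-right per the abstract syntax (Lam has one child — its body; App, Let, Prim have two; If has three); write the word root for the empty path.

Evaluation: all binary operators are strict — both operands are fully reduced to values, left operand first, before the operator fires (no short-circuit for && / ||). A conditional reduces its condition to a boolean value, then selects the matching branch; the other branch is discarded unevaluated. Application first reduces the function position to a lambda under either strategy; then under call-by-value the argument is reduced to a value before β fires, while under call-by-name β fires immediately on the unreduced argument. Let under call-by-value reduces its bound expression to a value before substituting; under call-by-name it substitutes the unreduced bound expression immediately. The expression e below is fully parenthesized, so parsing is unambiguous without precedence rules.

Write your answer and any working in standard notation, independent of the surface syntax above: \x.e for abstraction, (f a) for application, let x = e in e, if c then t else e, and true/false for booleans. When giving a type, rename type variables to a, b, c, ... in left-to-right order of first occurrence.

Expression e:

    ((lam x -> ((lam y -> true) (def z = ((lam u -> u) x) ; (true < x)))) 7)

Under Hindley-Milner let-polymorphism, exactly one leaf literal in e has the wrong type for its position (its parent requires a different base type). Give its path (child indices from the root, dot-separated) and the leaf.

Answer: 0.0.1.1.0 : true

Trace:
\y._ : b -> Bool
u : c
\u._ : c -> c
x : a
  unify c -> c ~ a -> d
  unify c ~ a
  unify a ~ d
_ _ : d
let z : d
  unify Bool ~ Int
  FAIL: mismatch Bool ~ Int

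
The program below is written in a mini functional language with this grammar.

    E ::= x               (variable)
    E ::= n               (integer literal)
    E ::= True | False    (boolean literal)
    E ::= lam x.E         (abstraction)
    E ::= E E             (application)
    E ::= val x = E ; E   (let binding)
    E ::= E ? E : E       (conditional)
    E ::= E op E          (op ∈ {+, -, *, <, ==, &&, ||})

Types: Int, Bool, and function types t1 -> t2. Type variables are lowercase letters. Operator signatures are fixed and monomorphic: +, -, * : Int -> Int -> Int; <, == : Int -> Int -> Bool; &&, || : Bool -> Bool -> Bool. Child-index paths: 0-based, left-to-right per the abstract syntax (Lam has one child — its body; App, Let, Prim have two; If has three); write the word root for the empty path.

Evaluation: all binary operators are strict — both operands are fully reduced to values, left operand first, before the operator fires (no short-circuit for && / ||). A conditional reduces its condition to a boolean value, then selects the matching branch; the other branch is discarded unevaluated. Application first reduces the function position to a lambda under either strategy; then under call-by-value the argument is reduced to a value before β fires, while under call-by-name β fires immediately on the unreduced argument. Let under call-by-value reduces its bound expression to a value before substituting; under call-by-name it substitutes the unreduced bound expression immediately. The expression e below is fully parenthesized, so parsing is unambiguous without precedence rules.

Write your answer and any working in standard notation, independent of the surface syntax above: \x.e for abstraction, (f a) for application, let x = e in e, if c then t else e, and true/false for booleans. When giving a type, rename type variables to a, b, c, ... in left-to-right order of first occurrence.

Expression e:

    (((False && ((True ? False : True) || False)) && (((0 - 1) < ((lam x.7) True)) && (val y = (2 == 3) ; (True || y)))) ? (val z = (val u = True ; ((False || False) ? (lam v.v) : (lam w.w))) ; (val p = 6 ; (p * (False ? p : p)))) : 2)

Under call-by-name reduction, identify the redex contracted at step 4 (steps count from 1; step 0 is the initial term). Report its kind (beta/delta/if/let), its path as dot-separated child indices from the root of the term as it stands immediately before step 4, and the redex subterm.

Working:
step 0: (if ((false && ((if true then false else true) || false)) && (((0 - 1) < ((\x.7) true)) && (let y = (2 == 3) in (true || y)))) then (let z = (let u = true in (if (false || false) then (\v.v) else (\w.w))) in (let p = 6 in (p * (if false then p else p)))) else 2)
step 1: [if@0.0.1.0] (if ((false && (false || false)) && (((0 - 1) < ((\x.7) true)) && (let y = (2 == 3) in (true || y)))) then (let z = (let u = true in (if (false || false) then (\v.v) else (\w.w))) in (let p = 6 in (p * (if false then p else p)))) else 2)
step 2: [delta@0.0.1] (if ((false && false) && (((0 - 1) < ((\x.7) true)) && (let y = (2 == 3) in (true || y)))) then (let z = (let u = true in (if (false || false) then (\v.v) else (\w.w))) in (let p = 6 in (p * (if false then p else p)))) else 2)
step 3: [delta@0.0] (if (false && (((0 - 1) < ((\x.7) true)) && (let y = (2 == 3) in (true || y)))) then (let z = (let u = true in (if (false || false) then (\v.v) else (\w.w))) in (let p = 6 in (p * (if false then p else p)))) else 2)
step 4: [delta@0.1.0.0] (if (false && ((-1 < ((\x.7) true)) && (let y = (2 == 3) in (true || y)))) then (let z = (let u = true in (if (false || false) then (\v.v) else (\w.w))) in (let p = 6 in (p * (if false then p else p)))) else 2)

Answer: delta at 0.1.0.0 : (0 - 1)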